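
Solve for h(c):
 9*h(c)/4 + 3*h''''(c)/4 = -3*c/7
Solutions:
 h(c) = -4*c/21 + (C1*sin(sqrt(2)*3^(1/4)*c/2) + C2*cos(sqrt(2)*3^(1/4)*c/2))*exp(-sqrt(2)*3^(1/4)*c/2) + (C3*sin(sqrt(2)*3^(1/4)*c/2) + C4*cos(sqrt(2)*3^(1/4)*c/2))*exp(sqrt(2)*3^(1/4)*c/2)


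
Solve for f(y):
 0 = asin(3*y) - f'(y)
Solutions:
 f(y) = C1 + y*asin(3*y) + sqrt(1 - 9*y^2)/3


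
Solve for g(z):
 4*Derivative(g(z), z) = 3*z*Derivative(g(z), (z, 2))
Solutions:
 g(z) = C1 + C2*z^(7/3)


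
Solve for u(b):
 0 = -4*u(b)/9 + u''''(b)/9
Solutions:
 u(b) = C1*exp(-sqrt(2)*b) + C2*exp(sqrt(2)*b) + C3*sin(sqrt(2)*b) + C4*cos(sqrt(2)*b)


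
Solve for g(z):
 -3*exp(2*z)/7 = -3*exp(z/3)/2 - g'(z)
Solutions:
 g(z) = C1 - 9*exp(z/3)/2 + 3*exp(2*z)/14


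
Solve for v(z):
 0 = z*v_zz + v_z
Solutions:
 v(z) = C1 + C2*log(z)


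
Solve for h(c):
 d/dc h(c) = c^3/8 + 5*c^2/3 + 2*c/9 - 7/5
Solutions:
 h(c) = C1 + c^4/32 + 5*c^3/9 + c^2/9 - 7*c/5


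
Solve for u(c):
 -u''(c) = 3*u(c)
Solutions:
 u(c) = C1*sin(sqrt(3)*c) + C2*cos(sqrt(3)*c)


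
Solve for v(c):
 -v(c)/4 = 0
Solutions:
 v(c) = 0


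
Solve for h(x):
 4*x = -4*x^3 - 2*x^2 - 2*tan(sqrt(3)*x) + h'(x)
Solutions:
 h(x) = C1 + x^4 + 2*x^3/3 + 2*x^2 - 2*sqrt(3)*log(cos(sqrt(3)*x))/3


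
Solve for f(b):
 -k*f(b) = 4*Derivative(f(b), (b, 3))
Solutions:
 f(b) = C1*exp(2^(1/3)*b*(-k)^(1/3)/2) + C2*exp(2^(1/3)*b*(-k)^(1/3)*(-1 + sqrt(3)*I)/4) + C3*exp(-2^(1/3)*b*(-k)^(1/3)*(1 + sqrt(3)*I)/4)


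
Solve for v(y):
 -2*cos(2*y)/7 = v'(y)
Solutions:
 v(y) = C1 - sin(2*y)/7


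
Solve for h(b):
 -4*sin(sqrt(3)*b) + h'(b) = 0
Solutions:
 h(b) = C1 - 4*sqrt(3)*cos(sqrt(3)*b)/3


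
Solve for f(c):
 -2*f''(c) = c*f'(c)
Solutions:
 f(c) = C1 + C2*erf(c/2)


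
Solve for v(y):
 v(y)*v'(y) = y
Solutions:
 v(y) = -sqrt(C1 + y^2)
 v(y) = sqrt(C1 + y^2)


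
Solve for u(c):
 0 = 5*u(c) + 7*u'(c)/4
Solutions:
 u(c) = C1*exp(-20*c/7)


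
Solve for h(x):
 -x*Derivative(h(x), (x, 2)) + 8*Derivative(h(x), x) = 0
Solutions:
 h(x) = C1 + C2*x^9


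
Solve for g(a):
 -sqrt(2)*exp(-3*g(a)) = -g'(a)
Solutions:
 g(a) = log(C1 + 3*sqrt(2)*a)/3
 g(a) = log((-3^(1/3) - 3^(5/6)*I)*(C1 + sqrt(2)*a)^(1/3)/2)
 g(a) = log((-3^(1/3) + 3^(5/6)*I)*(C1 + sqrt(2)*a)^(1/3)/2)


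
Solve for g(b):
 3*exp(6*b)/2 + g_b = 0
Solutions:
 g(b) = C1 - exp(6*b)/4


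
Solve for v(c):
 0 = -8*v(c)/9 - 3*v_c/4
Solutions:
 v(c) = C1*exp(-32*c/27)


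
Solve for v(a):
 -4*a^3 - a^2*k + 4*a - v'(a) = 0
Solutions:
 v(a) = C1 - a^4 - a^3*k/3 + 2*a^2


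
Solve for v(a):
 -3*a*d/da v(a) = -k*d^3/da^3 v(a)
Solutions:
 v(a) = C1 + Integral(C2*airyai(3^(1/3)*a*(1/k)^(1/3)) + C3*airybi(3^(1/3)*a*(1/k)^(1/3)), a)


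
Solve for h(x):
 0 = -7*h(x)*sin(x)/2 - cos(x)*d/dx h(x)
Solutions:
 h(x) = C1*cos(x)^(7/2)


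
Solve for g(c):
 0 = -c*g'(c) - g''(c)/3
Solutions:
 g(c) = C1 + C2*erf(sqrt(6)*c/2)


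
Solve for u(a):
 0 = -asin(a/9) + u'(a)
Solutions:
 u(a) = C1 + a*asin(a/9) + sqrt(81 - a^2)


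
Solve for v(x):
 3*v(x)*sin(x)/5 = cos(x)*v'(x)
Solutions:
 v(x) = C1/cos(x)^(3/5)


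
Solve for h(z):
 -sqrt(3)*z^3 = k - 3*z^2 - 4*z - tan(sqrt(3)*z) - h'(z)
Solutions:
 h(z) = C1 + k*z + sqrt(3)*z^4/4 - z^3 - 2*z^2 + sqrt(3)*log(cos(sqrt(3)*z))/3


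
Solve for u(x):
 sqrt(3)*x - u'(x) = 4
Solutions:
 u(x) = C1 + sqrt(3)*x^2/2 - 4*x


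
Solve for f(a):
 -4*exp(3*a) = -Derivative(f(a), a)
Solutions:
 f(a) = C1 + 4*exp(3*a)/3


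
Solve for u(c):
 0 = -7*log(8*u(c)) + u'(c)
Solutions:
 -Integral(1/(log(_y) + 3*log(2)), (_y, u(c)))/7 = C1 - c


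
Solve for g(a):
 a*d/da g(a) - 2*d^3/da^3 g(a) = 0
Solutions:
 g(a) = C1 + Integral(C2*airyai(2^(2/3)*a/2) + C3*airybi(2^(2/3)*a/2), a)


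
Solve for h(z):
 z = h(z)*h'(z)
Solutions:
 h(z) = -sqrt(C1 + z^2)
 h(z) = sqrt(C1 + z^2)


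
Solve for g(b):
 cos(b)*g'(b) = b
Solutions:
 g(b) = C1 + Integral(b/cos(b), b)


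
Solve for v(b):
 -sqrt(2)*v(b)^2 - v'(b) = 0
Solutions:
 v(b) = 1/(C1 + sqrt(2)*b)


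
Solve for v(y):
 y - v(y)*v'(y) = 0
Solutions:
 v(y) = -sqrt(C1 + y^2)
 v(y) = sqrt(C1 + y^2)


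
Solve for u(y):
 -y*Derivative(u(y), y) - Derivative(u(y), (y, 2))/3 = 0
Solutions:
 u(y) = C1 + C2*erf(sqrt(6)*y/2)


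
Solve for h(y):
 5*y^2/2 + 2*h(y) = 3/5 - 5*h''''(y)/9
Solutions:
 h(y) = -5*y^2/4 + (C1*sin(10^(3/4)*sqrt(3)*y/10) + C2*cos(10^(3/4)*sqrt(3)*y/10))*exp(-10^(3/4)*sqrt(3)*y/10) + (C3*sin(10^(3/4)*sqrt(3)*y/10) + C4*cos(10^(3/4)*sqrt(3)*y/10))*exp(10^(3/4)*sqrt(3)*y/10) + 3/10


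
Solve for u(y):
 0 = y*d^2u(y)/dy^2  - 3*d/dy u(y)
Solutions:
 u(y) = C1 + C2*y^4


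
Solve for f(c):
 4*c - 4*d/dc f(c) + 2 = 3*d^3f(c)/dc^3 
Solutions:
 f(c) = C1 + C2*sin(2*sqrt(3)*c/3) + C3*cos(2*sqrt(3)*c/3) + c^2/2 + c/2


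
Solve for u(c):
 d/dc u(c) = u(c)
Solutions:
 u(c) = C1*exp(c)


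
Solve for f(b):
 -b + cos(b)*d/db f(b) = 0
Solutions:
 f(b) = C1 + Integral(b/cos(b), b)


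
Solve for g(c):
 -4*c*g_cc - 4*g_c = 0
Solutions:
 g(c) = C1 + C2*log(c)


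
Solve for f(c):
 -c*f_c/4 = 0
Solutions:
 f(c) = C1


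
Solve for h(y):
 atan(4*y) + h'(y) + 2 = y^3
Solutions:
 h(y) = C1 + y^4/4 - y*atan(4*y) - 2*y + log(16*y^2 + 1)/8


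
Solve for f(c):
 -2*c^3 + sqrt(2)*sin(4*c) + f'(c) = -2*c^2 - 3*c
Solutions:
 f(c) = C1 + c^4/2 - 2*c^3/3 - 3*c^2/2 + sqrt(2)*cos(4*c)/4


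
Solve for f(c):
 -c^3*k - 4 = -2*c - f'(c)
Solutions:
 f(c) = C1 + c^4*k/4 - c^2 + 4*c


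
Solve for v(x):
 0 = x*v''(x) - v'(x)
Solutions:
 v(x) = C1 + C2*x^2


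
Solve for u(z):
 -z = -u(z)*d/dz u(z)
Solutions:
 u(z) = -sqrt(C1 + z^2)
 u(z) = sqrt(C1 + z^2)


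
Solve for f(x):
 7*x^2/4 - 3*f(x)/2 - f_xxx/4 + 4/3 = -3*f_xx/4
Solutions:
 f(x) = C1*exp(x*(1/(2*(sqrt(3) + 2)^(1/3)) + (sqrt(3) + 2)^(1/3)/2 + 1))*sin(sqrt(3)*x*(-(sqrt(3) + 2)^(1/3) + (sqrt(3) + 2)^(-1/3))/2) + C2*exp(x*(1/(2*(sqrt(3) + 2)^(1/3)) + (sqrt(3) + 2)^(1/3)/2 + 1))*cos(sqrt(3)*x*(-(sqrt(3) + 2)^(1/3) + (sqrt(3) + 2)^(-1/3))/2) + C3*exp(x*(-(sqrt(3) + 2)^(1/3) - 1/(sqrt(3) + 2)^(1/3) + 1)) + 7*x^2/6 + 37/18


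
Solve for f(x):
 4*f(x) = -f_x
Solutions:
 f(x) = C1*exp(-4*x)


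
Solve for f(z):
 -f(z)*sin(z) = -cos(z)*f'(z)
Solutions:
 f(z) = C1/cos(z)


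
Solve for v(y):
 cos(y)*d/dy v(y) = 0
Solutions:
 v(y) = C1


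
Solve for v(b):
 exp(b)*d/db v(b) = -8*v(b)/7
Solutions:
 v(b) = C1*exp(8*exp(-b)/7)


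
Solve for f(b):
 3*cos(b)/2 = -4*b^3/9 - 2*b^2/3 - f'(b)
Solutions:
 f(b) = C1 - b^4/9 - 2*b^3/9 - 3*sin(b)/2


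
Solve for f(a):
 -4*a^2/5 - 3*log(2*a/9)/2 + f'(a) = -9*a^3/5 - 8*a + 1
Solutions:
 f(a) = C1 - 9*a^4/20 + 4*a^3/15 - 4*a^2 + 3*a*log(a)/2 - 3*a*log(3) - a/2 + 3*a*log(2)/2


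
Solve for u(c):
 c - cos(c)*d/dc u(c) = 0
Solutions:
 u(c) = C1 + Integral(c/cos(c), c)


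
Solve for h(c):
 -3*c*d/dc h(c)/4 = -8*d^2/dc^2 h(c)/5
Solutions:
 h(c) = C1 + C2*erfi(sqrt(15)*c/8)


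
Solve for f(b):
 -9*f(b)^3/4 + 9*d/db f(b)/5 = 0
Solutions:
 f(b) = -sqrt(2)*sqrt(-1/(C1 + 5*b))
 f(b) = sqrt(2)*sqrt(-1/(C1 + 5*b))


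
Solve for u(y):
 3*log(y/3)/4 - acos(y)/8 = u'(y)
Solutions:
 u(y) = C1 + 3*y*log(y)/4 - y*acos(y)/8 - 3*y*log(3)/4 - 3*y/4 + sqrt(1 - y^2)/8


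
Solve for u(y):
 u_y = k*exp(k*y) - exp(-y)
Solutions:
 u(y) = C1 + exp(k*y) + exp(-y)


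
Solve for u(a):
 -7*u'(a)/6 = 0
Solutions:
 u(a) = C1


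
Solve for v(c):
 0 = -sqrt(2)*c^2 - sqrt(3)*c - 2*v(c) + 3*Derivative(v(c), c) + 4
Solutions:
 v(c) = C1*exp(2*c/3) - sqrt(2)*c^2/2 - 3*sqrt(2)*c/2 - sqrt(3)*c/2 - 9*sqrt(2)/4 - 3*sqrt(3)/4 + 2


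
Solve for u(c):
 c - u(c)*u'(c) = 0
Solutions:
 u(c) = -sqrt(C1 + c^2)
 u(c) = sqrt(C1 + c^2)


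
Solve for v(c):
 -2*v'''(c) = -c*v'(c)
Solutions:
 v(c) = C1 + Integral(C2*airyai(2^(2/3)*c/2) + C3*airybi(2^(2/3)*c/2), c)


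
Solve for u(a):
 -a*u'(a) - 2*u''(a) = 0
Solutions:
 u(a) = C1 + C2*erf(a/2)


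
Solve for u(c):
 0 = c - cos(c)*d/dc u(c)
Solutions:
 u(c) = C1 + Integral(c/cos(c), c)


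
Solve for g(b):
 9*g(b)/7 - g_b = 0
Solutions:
 g(b) = C1*exp(9*b/7)


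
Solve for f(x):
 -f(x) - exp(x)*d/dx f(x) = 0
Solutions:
 f(x) = C1*exp(exp(-x))


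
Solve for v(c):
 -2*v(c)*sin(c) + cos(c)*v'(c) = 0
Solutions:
 v(c) = C1/cos(c)^2


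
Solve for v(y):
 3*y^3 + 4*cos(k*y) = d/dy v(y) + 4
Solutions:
 v(y) = C1 + 3*y^4/4 - 4*y + 4*sin(k*y)/k


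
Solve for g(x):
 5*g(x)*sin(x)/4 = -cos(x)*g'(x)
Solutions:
 g(x) = C1*cos(x)^(5/4)


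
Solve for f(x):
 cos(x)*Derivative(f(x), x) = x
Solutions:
 f(x) = C1 + Integral(x/cos(x), x)


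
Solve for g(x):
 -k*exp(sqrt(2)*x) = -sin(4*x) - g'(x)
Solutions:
 g(x) = C1 + sqrt(2)*k*exp(sqrt(2)*x)/2 + cos(4*x)/4


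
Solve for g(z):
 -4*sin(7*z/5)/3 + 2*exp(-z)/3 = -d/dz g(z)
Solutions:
 g(z) = C1 - 20*cos(7*z/5)/21 + 2*exp(-z)/3


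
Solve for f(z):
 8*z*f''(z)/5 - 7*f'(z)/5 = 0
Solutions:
 f(z) = C1 + C2*z^(15/8)


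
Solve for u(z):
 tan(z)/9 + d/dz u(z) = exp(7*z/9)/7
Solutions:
 u(z) = C1 + 9*exp(7*z/9)/49 + log(cos(z))/9


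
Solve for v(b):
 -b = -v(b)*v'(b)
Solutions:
 v(b) = -sqrt(C1 + b^2)
 v(b) = sqrt(C1 + b^2)


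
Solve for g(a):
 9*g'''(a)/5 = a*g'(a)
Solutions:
 g(a) = C1 + Integral(C2*airyai(15^(1/3)*a/3) + C3*airybi(15^(1/3)*a/3), a)


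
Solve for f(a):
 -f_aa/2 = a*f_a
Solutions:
 f(a) = C1 + C2*erf(a)


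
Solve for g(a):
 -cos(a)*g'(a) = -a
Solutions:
 g(a) = C1 + Integral(a/cos(a), a)


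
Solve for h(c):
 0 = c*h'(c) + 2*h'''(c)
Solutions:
 h(c) = C1 + Integral(C2*airyai(-2^(2/3)*c/2) + C3*airybi(-2^(2/3)*c/2), c)


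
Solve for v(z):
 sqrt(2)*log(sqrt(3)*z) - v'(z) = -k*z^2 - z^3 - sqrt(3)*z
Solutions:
 v(z) = C1 + k*z^3/3 + z^4/4 + sqrt(3)*z^2/2 + sqrt(2)*z*log(z) - sqrt(2)*z + sqrt(2)*z*log(3)/2


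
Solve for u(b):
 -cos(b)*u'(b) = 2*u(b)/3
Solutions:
 u(b) = C1*(sin(b) - 1)^(1/3)/(sin(b) + 1)^(1/3)


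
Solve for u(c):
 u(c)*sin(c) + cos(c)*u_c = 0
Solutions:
 u(c) = C1*cos(c)


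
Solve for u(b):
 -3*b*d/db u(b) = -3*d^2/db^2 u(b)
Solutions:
 u(b) = C1 + C2*erfi(sqrt(2)*b/2)


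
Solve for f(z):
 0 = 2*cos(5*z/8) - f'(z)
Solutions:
 f(z) = C1 + 16*sin(5*z/8)/5


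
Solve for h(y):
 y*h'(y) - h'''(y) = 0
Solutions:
 h(y) = C1 + Integral(C2*airyai(y) + C3*airybi(y), y)


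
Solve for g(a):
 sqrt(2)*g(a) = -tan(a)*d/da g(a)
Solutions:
 g(a) = C1/sin(a)^(sqrt(2))


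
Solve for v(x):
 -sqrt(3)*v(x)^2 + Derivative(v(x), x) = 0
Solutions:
 v(x) = -1/(C1 + sqrt(3)*x)


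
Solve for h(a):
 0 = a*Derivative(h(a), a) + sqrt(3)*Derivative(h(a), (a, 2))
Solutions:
 h(a) = C1 + C2*erf(sqrt(2)*3^(3/4)*a/6)


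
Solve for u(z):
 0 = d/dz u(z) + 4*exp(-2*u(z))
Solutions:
 u(z) = log(-sqrt(C1 - 8*z))
 u(z) = log(C1 - 8*z)/2


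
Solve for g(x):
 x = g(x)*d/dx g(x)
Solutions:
 g(x) = -sqrt(C1 + x^2)
 g(x) = sqrt(C1 + x^2)


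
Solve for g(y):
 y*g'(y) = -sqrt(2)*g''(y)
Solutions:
 g(y) = C1 + C2*erf(2^(1/4)*y/2)


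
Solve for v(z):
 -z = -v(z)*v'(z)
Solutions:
 v(z) = -sqrt(C1 + z^2)
 v(z) = sqrt(C1 + z^2)


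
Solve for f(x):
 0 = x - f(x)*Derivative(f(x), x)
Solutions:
 f(x) = -sqrt(C1 + x^2)
 f(x) = sqrt(C1 + x^2)


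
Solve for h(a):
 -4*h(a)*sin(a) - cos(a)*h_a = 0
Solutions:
 h(a) = C1*cos(a)^4


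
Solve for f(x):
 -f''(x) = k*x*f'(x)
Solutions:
 f(x) = Piecewise((-sqrt(2)*sqrt(pi)*C1*erf(sqrt(2)*sqrt(k)*x/2)/(2*sqrt(k)) - C2, (k > 0) | (k < 0)), (-C1*x - C2, True))


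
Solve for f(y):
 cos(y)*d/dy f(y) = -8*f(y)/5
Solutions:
 f(y) = C1*(sin(y) - 1)^(4/5)/(sin(y) + 1)^(4/5)


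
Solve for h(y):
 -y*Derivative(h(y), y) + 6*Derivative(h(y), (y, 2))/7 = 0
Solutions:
 h(y) = C1 + C2*erfi(sqrt(21)*y/6)


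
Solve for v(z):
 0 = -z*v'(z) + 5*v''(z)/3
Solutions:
 v(z) = C1 + C2*erfi(sqrt(30)*z/10)


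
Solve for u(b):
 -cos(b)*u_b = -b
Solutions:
 u(b) = C1 + Integral(b/cos(b), b)


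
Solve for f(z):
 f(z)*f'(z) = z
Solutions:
 f(z) = -sqrt(C1 + z^2)
 f(z) = sqrt(C1 + z^2)


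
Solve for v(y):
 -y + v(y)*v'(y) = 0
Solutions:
 v(y) = -sqrt(C1 + y^2)
 v(y) = sqrt(C1 + y^2)


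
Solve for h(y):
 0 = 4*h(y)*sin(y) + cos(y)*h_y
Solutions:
 h(y) = C1*cos(y)^4


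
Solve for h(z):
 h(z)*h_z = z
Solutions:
 h(z) = -sqrt(C1 + z^2)
 h(z) = sqrt(C1 + z^2)


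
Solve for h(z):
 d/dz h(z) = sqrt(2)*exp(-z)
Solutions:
 h(z) = C1 - sqrt(2)*exp(-z)


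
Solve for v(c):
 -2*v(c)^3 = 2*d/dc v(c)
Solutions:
 v(c) = -sqrt(2)*sqrt(-1/(C1 - c))/2
 v(c) = sqrt(2)*sqrt(-1/(C1 - c))/2


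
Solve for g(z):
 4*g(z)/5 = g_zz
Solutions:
 g(z) = C1*exp(-2*sqrt(5)*z/5) + C2*exp(2*sqrt(5)*z/5)


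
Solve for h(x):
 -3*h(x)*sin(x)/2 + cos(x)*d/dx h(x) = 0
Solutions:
 h(x) = C1/cos(x)^(3/2)


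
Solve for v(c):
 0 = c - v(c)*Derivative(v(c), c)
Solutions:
 v(c) = -sqrt(C1 + c^2)
 v(c) = sqrt(C1 + c^2)


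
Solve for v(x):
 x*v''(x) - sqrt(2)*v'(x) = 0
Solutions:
 v(x) = C1 + C2*x^(1 + sqrt(2))


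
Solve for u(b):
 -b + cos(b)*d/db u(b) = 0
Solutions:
 u(b) = C1 + Integral(b/cos(b), b)


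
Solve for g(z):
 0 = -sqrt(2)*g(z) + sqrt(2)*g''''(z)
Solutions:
 g(z) = C1*exp(-z) + C2*exp(z) + C3*sin(z) + C4*cos(z)


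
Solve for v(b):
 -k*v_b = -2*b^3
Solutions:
 v(b) = C1 + b^4/(2*k)


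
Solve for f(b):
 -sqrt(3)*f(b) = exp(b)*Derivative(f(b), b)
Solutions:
 f(b) = C1*exp(sqrt(3)*exp(-b))


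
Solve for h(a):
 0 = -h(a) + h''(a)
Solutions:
 h(a) = C1*exp(-a) + C2*exp(a)


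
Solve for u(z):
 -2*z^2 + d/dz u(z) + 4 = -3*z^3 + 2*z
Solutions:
 u(z) = C1 - 3*z^4/4 + 2*z^3/3 + z^2 - 4*z


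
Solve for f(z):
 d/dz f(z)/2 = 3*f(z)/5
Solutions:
 f(z) = C1*exp(6*z/5)


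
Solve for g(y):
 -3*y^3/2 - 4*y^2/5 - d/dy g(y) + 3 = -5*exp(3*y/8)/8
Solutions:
 g(y) = C1 - 3*y^4/8 - 4*y^3/15 + 3*y + 5*exp(3*y/8)/3


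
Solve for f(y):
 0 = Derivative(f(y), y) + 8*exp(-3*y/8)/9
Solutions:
 f(y) = C1 + 64*exp(-3*y/8)/27


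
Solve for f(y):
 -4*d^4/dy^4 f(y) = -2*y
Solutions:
 f(y) = C1 + C2*y + C3*y^2 + C4*y^3 + y^5/240


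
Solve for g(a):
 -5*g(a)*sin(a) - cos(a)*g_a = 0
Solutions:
 g(a) = C1*cos(a)^5


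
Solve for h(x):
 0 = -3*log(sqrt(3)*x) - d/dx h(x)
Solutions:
 h(x) = C1 - 3*x*log(x) - 3*x*log(3)/2 + 3*x


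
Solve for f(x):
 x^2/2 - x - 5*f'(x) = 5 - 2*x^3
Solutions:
 f(x) = C1 + x^4/10 + x^3/30 - x^2/10 - x


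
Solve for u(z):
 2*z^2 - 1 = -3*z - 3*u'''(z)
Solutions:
 u(z) = C1 + C2*z + C3*z^2 - z^5/90 - z^4/24 + z^3/18


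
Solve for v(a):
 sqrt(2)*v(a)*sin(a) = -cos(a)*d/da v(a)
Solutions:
 v(a) = C1*cos(a)^(sqrt(2))


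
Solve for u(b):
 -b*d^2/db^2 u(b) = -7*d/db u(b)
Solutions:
 u(b) = C1 + C2*b^8


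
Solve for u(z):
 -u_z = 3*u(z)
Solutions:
 u(z) = C1*exp(-3*z)


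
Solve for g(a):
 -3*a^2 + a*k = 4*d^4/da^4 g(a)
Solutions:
 g(a) = C1 + C2*a + C3*a^2 + C4*a^3 - a^6/480 + a^5*k/480


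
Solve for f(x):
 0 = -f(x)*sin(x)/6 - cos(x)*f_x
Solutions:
 f(x) = C1*cos(x)^(1/6)


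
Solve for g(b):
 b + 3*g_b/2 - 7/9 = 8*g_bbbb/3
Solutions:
 g(b) = C1 + C4*exp(6^(2/3)*b/4) - b^2/3 + 14*b/27 + (C2*sin(3*2^(2/3)*3^(1/6)*b/8) + C3*cos(3*2^(2/3)*3^(1/6)*b/8))*exp(-6^(2/3)*b/8)


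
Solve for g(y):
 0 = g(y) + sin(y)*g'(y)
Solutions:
 g(y) = C1*sqrt(cos(y) + 1)/sqrt(cos(y) - 1)


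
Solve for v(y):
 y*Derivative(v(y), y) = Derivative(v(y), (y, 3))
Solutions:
 v(y) = C1 + Integral(C2*airyai(y) + C3*airybi(y), y)


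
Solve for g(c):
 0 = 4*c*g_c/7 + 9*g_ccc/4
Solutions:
 g(c) = C1 + Integral(C2*airyai(-2*294^(1/3)*c/21) + C3*airybi(-2*294^(1/3)*c/21), c)


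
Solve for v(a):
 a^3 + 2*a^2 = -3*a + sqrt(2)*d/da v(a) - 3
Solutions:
 v(a) = C1 + sqrt(2)*a^4/8 + sqrt(2)*a^3/3 + 3*sqrt(2)*a^2/4 + 3*sqrt(2)*a/2


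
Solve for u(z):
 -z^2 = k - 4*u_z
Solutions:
 u(z) = C1 + k*z/4 + z^3/12


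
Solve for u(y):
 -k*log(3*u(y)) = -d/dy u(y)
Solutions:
 Integral(1/(log(_y) + log(3)), (_y, u(y))) = C1 + k*y


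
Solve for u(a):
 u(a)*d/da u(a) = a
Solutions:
 u(a) = -sqrt(C1 + a^2)
 u(a) = sqrt(C1 + a^2)


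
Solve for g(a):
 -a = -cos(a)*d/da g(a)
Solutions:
 g(a) = C1 + Integral(a/cos(a), a)


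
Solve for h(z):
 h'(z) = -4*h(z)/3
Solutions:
 h(z) = C1*exp(-4*z/3)


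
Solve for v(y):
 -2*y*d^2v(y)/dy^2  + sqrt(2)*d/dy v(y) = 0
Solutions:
 v(y) = C1 + C2*y^(sqrt(2)/2 + 1)


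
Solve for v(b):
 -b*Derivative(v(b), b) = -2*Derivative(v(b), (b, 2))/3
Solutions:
 v(b) = C1 + C2*erfi(sqrt(3)*b/2)


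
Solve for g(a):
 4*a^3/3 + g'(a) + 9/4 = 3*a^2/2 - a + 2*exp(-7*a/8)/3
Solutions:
 g(a) = C1 - a^4/3 + a^3/2 - a^2/2 - 9*a/4 - 16*exp(-7*a/8)/21


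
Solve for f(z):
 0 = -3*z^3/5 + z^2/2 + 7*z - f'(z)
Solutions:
 f(z) = C1 - 3*z^4/20 + z^3/6 + 7*z^2/2


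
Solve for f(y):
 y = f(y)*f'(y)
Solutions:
 f(y) = -sqrt(C1 + y^2)
 f(y) = sqrt(C1 + y^2)


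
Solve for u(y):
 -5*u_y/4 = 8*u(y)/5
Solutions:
 u(y) = C1*exp(-32*y/25)


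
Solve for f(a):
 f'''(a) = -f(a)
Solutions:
 f(a) = C3*exp(-a) + (C1*sin(sqrt(3)*a/2) + C2*cos(sqrt(3)*a/2))*exp(a/2)


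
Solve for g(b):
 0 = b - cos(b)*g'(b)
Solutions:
 g(b) = C1 + Integral(b/cos(b), b)


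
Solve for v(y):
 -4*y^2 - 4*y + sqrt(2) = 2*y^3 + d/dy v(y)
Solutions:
 v(y) = C1 - y^4/2 - 4*y^3/3 - 2*y^2 + sqrt(2)*y


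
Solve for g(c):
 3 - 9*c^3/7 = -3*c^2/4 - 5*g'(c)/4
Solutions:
 g(c) = C1 + 9*c^4/35 - c^3/5 - 12*c/5


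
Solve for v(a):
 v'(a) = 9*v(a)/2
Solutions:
 v(a) = C1*exp(9*a/2)


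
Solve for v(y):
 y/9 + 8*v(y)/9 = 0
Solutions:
 v(y) = -y/8


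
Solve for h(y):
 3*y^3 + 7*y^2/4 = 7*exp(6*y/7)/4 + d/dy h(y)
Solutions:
 h(y) = C1 + 3*y^4/4 + 7*y^3/12 - 49*exp(6*y/7)/24


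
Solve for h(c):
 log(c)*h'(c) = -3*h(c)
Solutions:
 h(c) = C1*exp(-3*li(c))


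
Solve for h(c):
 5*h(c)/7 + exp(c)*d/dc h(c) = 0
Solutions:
 h(c) = C1*exp(5*exp(-c)/7)


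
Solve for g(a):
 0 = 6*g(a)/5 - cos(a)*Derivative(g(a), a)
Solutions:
 g(a) = C1*(sin(a) + 1)^(3/5)/(sin(a) - 1)^(3/5)


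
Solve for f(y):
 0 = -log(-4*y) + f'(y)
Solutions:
 f(y) = C1 + y*log(-y) + y*(-1 + 2*log(2))


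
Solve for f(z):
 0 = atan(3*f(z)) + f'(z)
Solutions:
 Integral(1/atan(3*_y), (_y, f(z))) = C1 - z


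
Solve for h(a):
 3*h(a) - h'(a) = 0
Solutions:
 h(a) = C1*exp(3*a)


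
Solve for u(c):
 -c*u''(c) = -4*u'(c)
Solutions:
 u(c) = C1 + C2*c^5


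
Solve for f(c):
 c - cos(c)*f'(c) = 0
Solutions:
 f(c) = C1 + Integral(c/cos(c), c)


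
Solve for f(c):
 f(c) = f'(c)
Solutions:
 f(c) = C1*exp(c)


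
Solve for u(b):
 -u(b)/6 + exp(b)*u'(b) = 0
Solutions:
 u(b) = C1*exp(-exp(-b)/6)


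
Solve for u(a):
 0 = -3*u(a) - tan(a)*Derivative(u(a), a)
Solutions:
 u(a) = C1/sin(a)^3


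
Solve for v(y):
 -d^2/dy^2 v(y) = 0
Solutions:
 v(y) = C1 + C2*y


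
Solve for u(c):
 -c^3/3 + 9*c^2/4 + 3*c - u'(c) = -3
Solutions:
 u(c) = C1 - c^4/12 + 3*c^3/4 + 3*c^2/2 + 3*c


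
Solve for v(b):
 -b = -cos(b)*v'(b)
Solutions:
 v(b) = C1 + Integral(b/cos(b), b)


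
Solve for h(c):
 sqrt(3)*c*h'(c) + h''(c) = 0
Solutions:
 h(c) = C1 + C2*erf(sqrt(2)*3^(1/4)*c/2)


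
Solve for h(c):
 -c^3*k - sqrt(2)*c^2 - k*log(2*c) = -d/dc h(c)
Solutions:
 h(c) = C1 + c^4*k/4 + sqrt(2)*c^3/3 + c*k*log(c) - c*k + c*k*log(2)


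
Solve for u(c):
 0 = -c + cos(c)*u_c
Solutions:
 u(c) = C1 + Integral(c/cos(c), c)


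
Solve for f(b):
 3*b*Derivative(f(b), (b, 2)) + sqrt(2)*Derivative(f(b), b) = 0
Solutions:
 f(b) = C1 + C2*b^(1 - sqrt(2)/3)


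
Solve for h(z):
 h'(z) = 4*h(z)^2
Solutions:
 h(z) = -1/(C1 + 4*z)


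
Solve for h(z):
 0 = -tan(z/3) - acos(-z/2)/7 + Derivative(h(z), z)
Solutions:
 h(z) = C1 + z*acos(-z/2)/7 + sqrt(4 - z^2)/7 - 3*log(cos(z/3))


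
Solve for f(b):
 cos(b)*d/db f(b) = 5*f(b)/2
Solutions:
 f(b) = C1*(sin(b) + 1)^(5/4)/(sin(b) - 1)^(5/4)


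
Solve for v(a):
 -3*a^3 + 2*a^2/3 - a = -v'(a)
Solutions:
 v(a) = C1 + 3*a^4/4 - 2*a^3/9 + a^2/2


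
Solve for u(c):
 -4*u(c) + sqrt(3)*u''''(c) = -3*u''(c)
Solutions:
 u(c) = C1*exp(-sqrt(2)*3^(3/4)*c*sqrt(-3 + sqrt(9 + 16*sqrt(3)))/6) + C2*exp(sqrt(2)*3^(3/4)*c*sqrt(-3 + sqrt(9 + 16*sqrt(3)))/6) + C3*sin(sqrt(2)*3^(3/4)*c*sqrt(3 + sqrt(9 + 16*sqrt(3)))/6) + C4*cosh(sqrt(2)*3^(3/4)*c*sqrt(-sqrt(9 + 16*sqrt(3)) - 3)/6)


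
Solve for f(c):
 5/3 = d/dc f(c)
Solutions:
 f(c) = C1 + 5*c/3


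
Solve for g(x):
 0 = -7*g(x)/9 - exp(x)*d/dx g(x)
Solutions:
 g(x) = C1*exp(7*exp(-x)/9)


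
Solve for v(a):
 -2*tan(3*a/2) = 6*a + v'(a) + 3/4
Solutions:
 v(a) = C1 - 3*a^2 - 3*a/4 + 4*log(cos(3*a/2))/3


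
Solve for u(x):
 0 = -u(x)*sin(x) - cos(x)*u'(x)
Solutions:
 u(x) = C1*cos(x)


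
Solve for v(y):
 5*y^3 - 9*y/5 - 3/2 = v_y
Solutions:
 v(y) = C1 + 5*y^4/4 - 9*y^2/10 - 3*y/2


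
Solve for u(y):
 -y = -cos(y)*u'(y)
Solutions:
 u(y) = C1 + Integral(y/cos(y), y)


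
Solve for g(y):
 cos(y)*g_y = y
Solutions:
 g(y) = C1 + Integral(y/cos(y), y)


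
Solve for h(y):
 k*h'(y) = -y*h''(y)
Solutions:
 h(y) = C1 + y^(1 - re(k))*(C2*sin(log(y)*Abs(im(k))) + C3*cos(log(y)*im(k)))


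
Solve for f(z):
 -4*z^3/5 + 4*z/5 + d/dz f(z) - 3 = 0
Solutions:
 f(z) = C1 + z^4/5 - 2*z^2/5 + 3*z


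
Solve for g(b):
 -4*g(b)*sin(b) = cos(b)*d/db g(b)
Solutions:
 g(b) = C1*cos(b)^4


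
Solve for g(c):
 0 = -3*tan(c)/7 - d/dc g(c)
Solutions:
 g(c) = C1 + 3*log(cos(c))/7


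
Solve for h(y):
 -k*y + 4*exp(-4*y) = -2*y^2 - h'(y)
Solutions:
 h(y) = C1 + k*y^2/2 - 2*y^3/3 + exp(-4*y)


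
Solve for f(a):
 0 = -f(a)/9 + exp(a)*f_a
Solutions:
 f(a) = C1*exp(-exp(-a)/9)


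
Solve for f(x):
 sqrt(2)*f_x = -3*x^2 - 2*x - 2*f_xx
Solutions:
 f(x) = C1 + C2*exp(-sqrt(2)*x/2) - sqrt(2)*x^3/2 - sqrt(2)*x^2/2 + 3*x^2 - 6*sqrt(2)*x + 2*x


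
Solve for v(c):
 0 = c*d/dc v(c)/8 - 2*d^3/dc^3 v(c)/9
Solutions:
 v(c) = C1 + Integral(C2*airyai(6^(2/3)*c/4) + C3*airybi(6^(2/3)*c/4), c)


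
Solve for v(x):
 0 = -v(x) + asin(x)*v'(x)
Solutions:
 v(x) = C1*exp(Integral(1/asin(x), x))


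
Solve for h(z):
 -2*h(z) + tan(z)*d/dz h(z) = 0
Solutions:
 h(z) = C1*sin(z)^2


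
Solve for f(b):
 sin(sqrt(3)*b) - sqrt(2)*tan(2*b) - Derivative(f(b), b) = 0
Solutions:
 f(b) = C1 + sqrt(2)*log(cos(2*b))/2 - sqrt(3)*cos(sqrt(3)*b)/3


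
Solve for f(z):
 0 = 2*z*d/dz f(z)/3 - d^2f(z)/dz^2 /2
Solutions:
 f(z) = C1 + C2*erfi(sqrt(6)*z/3)


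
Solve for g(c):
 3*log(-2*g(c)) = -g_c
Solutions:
 Integral(1/(log(-_y) + log(2)), (_y, g(c)))/3 = C1 - c


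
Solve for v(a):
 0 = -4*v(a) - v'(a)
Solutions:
 v(a) = C1*exp(-4*a)


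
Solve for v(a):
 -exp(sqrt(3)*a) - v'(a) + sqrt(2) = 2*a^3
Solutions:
 v(a) = C1 - a^4/2 + sqrt(2)*a - sqrt(3)*exp(sqrt(3)*a)/3


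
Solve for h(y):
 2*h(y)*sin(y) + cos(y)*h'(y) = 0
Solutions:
 h(y) = C1*cos(y)^2


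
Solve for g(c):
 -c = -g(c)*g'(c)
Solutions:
 g(c) = -sqrt(C1 + c^2)
 g(c) = sqrt(C1 + c^2)


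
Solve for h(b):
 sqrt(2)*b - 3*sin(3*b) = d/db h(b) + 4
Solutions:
 h(b) = C1 + sqrt(2)*b^2/2 - 4*b + cos(3*b)


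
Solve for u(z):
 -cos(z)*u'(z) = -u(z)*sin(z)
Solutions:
 u(z) = C1/cos(z)


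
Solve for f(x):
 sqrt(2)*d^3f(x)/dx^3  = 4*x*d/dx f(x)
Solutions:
 f(x) = C1 + Integral(C2*airyai(sqrt(2)*x) + C3*airybi(sqrt(2)*x), x)


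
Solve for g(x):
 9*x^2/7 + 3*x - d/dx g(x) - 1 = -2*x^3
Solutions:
 g(x) = C1 + x^4/2 + 3*x^3/7 + 3*x^2/2 - x


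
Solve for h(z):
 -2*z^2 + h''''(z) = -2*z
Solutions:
 h(z) = C1 + C2*z + C3*z^2 + C4*z^3 + z^6/180 - z^5/60


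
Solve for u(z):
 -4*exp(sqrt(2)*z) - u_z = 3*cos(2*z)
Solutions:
 u(z) = C1 - 2*sqrt(2)*exp(sqrt(2)*z) - 3*sin(2*z)/2


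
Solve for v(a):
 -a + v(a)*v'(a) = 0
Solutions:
 v(a) = -sqrt(C1 + a^2)
 v(a) = sqrt(C1 + a^2)


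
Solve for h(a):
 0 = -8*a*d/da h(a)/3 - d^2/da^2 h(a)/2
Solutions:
 h(a) = C1 + C2*erf(2*sqrt(6)*a/3)


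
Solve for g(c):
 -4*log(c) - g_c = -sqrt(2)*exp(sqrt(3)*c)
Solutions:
 g(c) = C1 - 4*c*log(c) + 4*c + sqrt(6)*exp(sqrt(3)*c)/3


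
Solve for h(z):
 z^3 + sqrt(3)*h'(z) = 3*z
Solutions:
 h(z) = C1 - sqrt(3)*z^4/12 + sqrt(3)*z^2/2


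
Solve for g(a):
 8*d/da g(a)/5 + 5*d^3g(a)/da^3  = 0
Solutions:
 g(a) = C1 + C2*sin(2*sqrt(2)*a/5) + C3*cos(2*sqrt(2)*a/5)


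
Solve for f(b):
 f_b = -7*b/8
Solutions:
 f(b) = C1 - 7*b^2/16


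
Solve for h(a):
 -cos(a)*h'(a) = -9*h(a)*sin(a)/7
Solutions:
 h(a) = C1/cos(a)^(9/7)


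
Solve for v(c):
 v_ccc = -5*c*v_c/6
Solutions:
 v(c) = C1 + Integral(C2*airyai(-5^(1/3)*6^(2/3)*c/6) + C3*airybi(-5^(1/3)*6^(2/3)*c/6), c)


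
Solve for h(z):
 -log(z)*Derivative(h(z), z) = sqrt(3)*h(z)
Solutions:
 h(z) = C1*exp(-sqrt(3)*li(z))


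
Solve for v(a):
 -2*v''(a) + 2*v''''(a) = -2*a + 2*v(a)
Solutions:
 v(a) = C1*exp(-sqrt(2)*a*sqrt(1 + sqrt(5))/2) + C2*exp(sqrt(2)*a*sqrt(1 + sqrt(5))/2) + C3*sin(sqrt(2)*a*sqrt(-1 + sqrt(5))/2) + C4*cos(sqrt(2)*a*sqrt(-1 + sqrt(5))/2) + a


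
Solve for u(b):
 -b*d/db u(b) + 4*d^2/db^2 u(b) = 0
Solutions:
 u(b) = C1 + C2*erfi(sqrt(2)*b/4)


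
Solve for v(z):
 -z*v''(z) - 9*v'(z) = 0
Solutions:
 v(z) = C1 + C2/z^8


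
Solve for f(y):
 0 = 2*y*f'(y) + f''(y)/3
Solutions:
 f(y) = C1 + C2*erf(sqrt(3)*y)


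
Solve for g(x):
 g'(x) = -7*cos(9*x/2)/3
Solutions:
 g(x) = C1 - 14*sin(9*x/2)/27


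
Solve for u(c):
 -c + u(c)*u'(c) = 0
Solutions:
 u(c) = -sqrt(C1 + c^2)
 u(c) = sqrt(C1 + c^2)


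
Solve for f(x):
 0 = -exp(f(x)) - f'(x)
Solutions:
 f(x) = log(1/(C1 + x))


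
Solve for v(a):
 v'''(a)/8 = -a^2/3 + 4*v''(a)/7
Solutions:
 v(a) = C1 + C2*a + C3*exp(32*a/7) + 7*a^4/144 + 49*a^3/1152 + 343*a^2/12288


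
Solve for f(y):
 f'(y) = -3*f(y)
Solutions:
 f(y) = C1*exp(-3*y)


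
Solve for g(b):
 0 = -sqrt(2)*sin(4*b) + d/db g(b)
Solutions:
 g(b) = C1 - sqrt(2)*cos(4*b)/4


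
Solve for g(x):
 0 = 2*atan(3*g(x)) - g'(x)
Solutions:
 Integral(1/atan(3*_y), (_y, g(x))) = C1 + 2*x


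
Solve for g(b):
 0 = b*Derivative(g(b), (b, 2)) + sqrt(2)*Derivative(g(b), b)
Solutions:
 g(b) = C1 + C2*b^(1 - sqrt(2))


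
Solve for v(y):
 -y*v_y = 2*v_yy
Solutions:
 v(y) = C1 + C2*erf(y/2)


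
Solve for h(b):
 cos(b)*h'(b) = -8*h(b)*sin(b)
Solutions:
 h(b) = C1*cos(b)^8


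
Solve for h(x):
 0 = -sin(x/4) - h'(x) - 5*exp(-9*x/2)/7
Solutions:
 h(x) = C1 + 4*cos(x/4) + 10*exp(-9*x/2)/63


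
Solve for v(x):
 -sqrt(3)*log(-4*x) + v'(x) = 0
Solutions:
 v(x) = C1 + sqrt(3)*x*log(-x) + sqrt(3)*x*(-1 + 2*log(2))


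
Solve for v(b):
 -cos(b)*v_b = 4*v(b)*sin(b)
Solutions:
 v(b) = C1*cos(b)^4


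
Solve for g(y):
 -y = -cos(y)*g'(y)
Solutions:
 g(y) = C1 + Integral(y/cos(y), y)


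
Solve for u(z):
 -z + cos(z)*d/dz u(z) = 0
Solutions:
 u(z) = C1 + Integral(z/cos(z), z)


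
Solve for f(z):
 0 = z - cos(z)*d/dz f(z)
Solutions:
 f(z) = C1 + Integral(z/cos(z), z)


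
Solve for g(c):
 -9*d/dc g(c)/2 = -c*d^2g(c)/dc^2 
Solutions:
 g(c) = C1 + C2*c^(11/2)


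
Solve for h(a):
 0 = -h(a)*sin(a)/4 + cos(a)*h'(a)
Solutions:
 h(a) = C1/cos(a)^(1/4)


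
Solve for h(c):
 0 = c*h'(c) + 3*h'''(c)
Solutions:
 h(c) = C1 + Integral(C2*airyai(-3^(2/3)*c/3) + C3*airybi(-3^(2/3)*c/3), c)


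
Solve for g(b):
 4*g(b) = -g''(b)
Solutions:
 g(b) = C1*sin(2*b) + C2*cos(2*b)


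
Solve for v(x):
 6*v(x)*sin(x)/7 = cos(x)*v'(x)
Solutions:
 v(x) = C1/cos(x)^(6/7)


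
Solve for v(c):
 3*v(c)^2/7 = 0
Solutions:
 v(c) = 0


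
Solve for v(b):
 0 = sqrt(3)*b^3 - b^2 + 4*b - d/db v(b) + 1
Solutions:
 v(b) = C1 + sqrt(3)*b^4/4 - b^3/3 + 2*b^2 + b


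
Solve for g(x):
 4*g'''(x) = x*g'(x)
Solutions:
 g(x) = C1 + Integral(C2*airyai(2^(1/3)*x/2) + C3*airybi(2^(1/3)*x/2), x)


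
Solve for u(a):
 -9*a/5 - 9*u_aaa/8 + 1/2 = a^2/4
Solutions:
 u(a) = C1 + C2*a + C3*a^2 - a^5/270 - a^4/15 + 2*a^3/27


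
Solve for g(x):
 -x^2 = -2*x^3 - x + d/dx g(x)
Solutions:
 g(x) = C1 + x^4/2 - x^3/3 + x^2/2


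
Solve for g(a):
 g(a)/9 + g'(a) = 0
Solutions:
 g(a) = C1*exp(-a/9)


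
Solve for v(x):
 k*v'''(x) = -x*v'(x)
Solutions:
 v(x) = C1 + Integral(C2*airyai(x*(-1/k)^(1/3)) + C3*airybi(x*(-1/k)^(1/3)), x)


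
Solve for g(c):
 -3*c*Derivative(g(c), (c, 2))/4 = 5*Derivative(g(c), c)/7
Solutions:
 g(c) = C1 + C2*c^(1/21)


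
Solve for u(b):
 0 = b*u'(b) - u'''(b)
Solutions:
 u(b) = C1 + Integral(C2*airyai(b) + C3*airybi(b), b)


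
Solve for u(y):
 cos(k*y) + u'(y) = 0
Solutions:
 u(y) = C1 - sin(k*y)/k


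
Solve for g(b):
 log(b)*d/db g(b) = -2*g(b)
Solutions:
 g(b) = C1*exp(-2*li(b))


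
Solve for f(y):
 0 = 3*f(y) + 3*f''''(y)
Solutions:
 f(y) = (C1*sin(sqrt(2)*y/2) + C2*cos(sqrt(2)*y/2))*exp(-sqrt(2)*y/2) + (C3*sin(sqrt(2)*y/2) + C4*cos(sqrt(2)*y/2))*exp(sqrt(2)*y/2)


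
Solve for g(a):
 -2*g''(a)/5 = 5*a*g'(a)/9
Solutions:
 g(a) = C1 + C2*erf(5*a/6)


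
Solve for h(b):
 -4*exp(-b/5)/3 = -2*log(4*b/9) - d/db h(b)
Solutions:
 h(b) = C1 - 2*b*log(b) + 2*b*(-2*log(2) + 1 + 2*log(3)) - 20*exp(-b/5)/3


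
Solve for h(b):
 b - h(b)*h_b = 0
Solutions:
 h(b) = -sqrt(C1 + b^2)
 h(b) = sqrt(C1 + b^2)


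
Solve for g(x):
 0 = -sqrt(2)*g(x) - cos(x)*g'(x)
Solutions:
 g(x) = C1*(sin(x) - 1)^(sqrt(2)/2)/(sin(x) + 1)^(sqrt(2)/2)


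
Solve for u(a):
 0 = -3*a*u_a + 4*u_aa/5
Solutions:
 u(a) = C1 + C2*erfi(sqrt(30)*a/4)


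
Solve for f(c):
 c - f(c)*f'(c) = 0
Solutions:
 f(c) = -sqrt(C1 + c^2)
 f(c) = sqrt(C1 + c^2)


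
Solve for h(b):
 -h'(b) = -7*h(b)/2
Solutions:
 h(b) = C1*exp(7*b/2)


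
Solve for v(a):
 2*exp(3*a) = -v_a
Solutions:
 v(a) = C1 - 2*exp(3*a)/3


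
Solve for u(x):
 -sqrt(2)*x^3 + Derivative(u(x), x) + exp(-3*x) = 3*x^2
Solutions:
 u(x) = C1 + sqrt(2)*x^4/4 + x^3 + exp(-3*x)/3


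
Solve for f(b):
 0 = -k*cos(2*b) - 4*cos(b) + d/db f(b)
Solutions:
 f(b) = C1 + k*sin(2*b)/2 + 4*sin(b)


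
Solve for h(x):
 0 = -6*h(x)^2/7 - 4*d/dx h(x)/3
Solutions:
 h(x) = 14/(C1 + 9*x)


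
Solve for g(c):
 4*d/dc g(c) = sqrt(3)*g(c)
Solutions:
 g(c) = C1*exp(sqrt(3)*c/4)


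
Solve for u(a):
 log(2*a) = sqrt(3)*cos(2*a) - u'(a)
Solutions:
 u(a) = C1 - a*log(a) - a*log(2) + a + sqrt(3)*sin(2*a)/2


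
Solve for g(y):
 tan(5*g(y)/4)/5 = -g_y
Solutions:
 g(y) = -4*asin(C1*exp(-y/4))/5 + 4*pi/5
 g(y) = 4*asin(C1*exp(-y/4))/5


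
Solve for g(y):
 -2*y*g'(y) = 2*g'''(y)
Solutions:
 g(y) = C1 + Integral(C2*airyai(-y) + C3*airybi(-y), y)


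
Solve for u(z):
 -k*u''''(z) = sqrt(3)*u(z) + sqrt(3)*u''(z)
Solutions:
 u(z) = C1*exp(-sqrt(2)*z*sqrt((-sqrt(-4*sqrt(3)*k + 3) - sqrt(3))/k)/2) + C2*exp(sqrt(2)*z*sqrt((-sqrt(-4*sqrt(3)*k + 3) - sqrt(3))/k)/2) + C3*exp(-sqrt(2)*z*sqrt((sqrt(-4*sqrt(3)*k + 3) - sqrt(3))/k)/2) + C4*exp(sqrt(2)*z*sqrt((sqrt(-4*sqrt(3)*k + 3) - sqrt(3))/k)/2)


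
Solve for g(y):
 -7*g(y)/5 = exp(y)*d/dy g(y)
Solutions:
 g(y) = C1*exp(7*exp(-y)/5)


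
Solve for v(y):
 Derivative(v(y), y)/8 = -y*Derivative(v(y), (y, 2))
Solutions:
 v(y) = C1 + C2*y^(7/8)


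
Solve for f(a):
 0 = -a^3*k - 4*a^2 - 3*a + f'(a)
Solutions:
 f(a) = C1 + a^4*k/4 + 4*a^3/3 + 3*a^2/2


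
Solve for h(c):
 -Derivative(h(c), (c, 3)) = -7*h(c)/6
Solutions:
 h(c) = C3*exp(6^(2/3)*7^(1/3)*c/6) + (C1*sin(2^(2/3)*3^(1/6)*7^(1/3)*c/4) + C2*cos(2^(2/3)*3^(1/6)*7^(1/3)*c/4))*exp(-6^(2/3)*7^(1/3)*c/12)


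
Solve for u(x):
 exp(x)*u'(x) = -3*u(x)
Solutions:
 u(x) = C1*exp(3*exp(-x))


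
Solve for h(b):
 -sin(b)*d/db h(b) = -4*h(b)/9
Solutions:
 h(b) = C1*(cos(b) - 1)^(2/9)/(cos(b) + 1)^(2/9)


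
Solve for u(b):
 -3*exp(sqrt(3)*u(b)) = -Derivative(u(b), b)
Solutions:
 u(b) = sqrt(3)*(2*log(-1/(C1 + 3*b)) - log(3))/6


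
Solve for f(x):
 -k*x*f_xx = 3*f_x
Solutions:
 f(x) = C1 + x^(((re(k) - 3)*re(k) + im(k)^2)/(re(k)^2 + im(k)^2))*(C2*sin(3*log(x)*Abs(im(k))/(re(k)^2 + im(k)^2)) + C3*cos(3*log(x)*im(k)/(re(k)^2 + im(k)^2)))


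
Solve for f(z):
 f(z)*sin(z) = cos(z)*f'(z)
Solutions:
 f(z) = C1/cos(z)


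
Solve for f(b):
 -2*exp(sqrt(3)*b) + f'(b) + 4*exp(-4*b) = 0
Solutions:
 f(b) = C1 + 2*sqrt(3)*exp(sqrt(3)*b)/3 + exp(-4*b)


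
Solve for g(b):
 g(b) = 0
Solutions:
 g(b) = 0


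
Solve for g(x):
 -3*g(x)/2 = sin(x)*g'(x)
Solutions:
 g(x) = C1*(cos(x) + 1)^(3/4)/(cos(x) - 1)^(3/4)


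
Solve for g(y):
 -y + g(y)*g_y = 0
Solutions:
 g(y) = -sqrt(C1 + y^2)
 g(y) = sqrt(C1 + y^2)


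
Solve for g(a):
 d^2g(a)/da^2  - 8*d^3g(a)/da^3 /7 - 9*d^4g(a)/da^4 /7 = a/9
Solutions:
 g(a) = C1 + C2*a + C3*exp(a*(-4 + sqrt(79))/9) + C4*exp(-a*(4 + sqrt(79))/9) + a^3/54 + 4*a^2/63


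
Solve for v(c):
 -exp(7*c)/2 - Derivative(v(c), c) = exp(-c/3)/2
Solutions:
 v(c) = C1 - exp(7*c)/14 + 3*exp(-c/3)/2


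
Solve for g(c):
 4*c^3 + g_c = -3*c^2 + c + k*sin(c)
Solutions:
 g(c) = C1 - c^4 - c^3 + c^2/2 - k*cos(c)


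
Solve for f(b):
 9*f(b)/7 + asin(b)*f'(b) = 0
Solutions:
 f(b) = C1*exp(-9*Integral(1/asin(b), b)/7)


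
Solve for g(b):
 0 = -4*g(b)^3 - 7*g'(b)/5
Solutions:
 g(b) = -sqrt(14)*sqrt(-1/(C1 - 20*b))/2
 g(b) = sqrt(14)*sqrt(-1/(C1 - 20*b))/2


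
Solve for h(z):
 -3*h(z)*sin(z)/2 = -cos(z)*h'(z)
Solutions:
 h(z) = C1/cos(z)^(3/2)


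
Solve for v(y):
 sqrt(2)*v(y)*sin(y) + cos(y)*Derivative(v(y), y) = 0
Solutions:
 v(y) = C1*cos(y)^(sqrt(2))


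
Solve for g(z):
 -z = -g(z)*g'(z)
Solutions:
 g(z) = -sqrt(C1 + z^2)
 g(z) = sqrt(C1 + z^2)


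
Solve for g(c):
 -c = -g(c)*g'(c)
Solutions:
 g(c) = -sqrt(C1 + c^2)
 g(c) = sqrt(C1 + c^2)


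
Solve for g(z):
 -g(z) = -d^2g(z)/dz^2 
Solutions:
 g(z) = C1*exp(-z) + C2*exp(z)


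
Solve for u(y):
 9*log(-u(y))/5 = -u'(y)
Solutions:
 -li(-u(y)) = C1 - 9*y/5


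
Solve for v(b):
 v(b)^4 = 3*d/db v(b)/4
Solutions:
 v(b) = (-1/(C1 + 4*b))^(1/3)
 v(b) = (-1/(C1 + 4*b))^(1/3)*(-1 - sqrt(3)*I)/2
 v(b) = (-1/(C1 + 4*b))^(1/3)*(-1 + sqrt(3)*I)/2


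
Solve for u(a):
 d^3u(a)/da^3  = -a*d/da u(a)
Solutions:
 u(a) = C1 + Integral(C2*airyai(-a) + C3*airybi(-a), a)


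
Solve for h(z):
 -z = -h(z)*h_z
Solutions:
 h(z) = -sqrt(C1 + z^2)
 h(z) = sqrt(C1 + z^2)


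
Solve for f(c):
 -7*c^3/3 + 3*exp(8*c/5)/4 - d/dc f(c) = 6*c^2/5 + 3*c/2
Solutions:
 f(c) = C1 - 7*c^4/12 - 2*c^3/5 - 3*c^2/4 + 15*exp(8*c/5)/32


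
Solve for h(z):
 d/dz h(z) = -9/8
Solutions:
 h(z) = C1 - 9*z/8


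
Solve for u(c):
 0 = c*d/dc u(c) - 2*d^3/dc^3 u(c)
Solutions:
 u(c) = C1 + Integral(C2*airyai(2^(2/3)*c/2) + C3*airybi(2^(2/3)*c/2), c)


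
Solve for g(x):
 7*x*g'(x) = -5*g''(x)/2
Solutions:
 g(x) = C1 + C2*erf(sqrt(35)*x/5)


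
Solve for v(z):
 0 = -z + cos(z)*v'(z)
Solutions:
 v(z) = C1 + Integral(z/cos(z), z)


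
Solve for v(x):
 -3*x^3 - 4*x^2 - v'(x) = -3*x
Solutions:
 v(x) = C1 - 3*x^4/4 - 4*x^3/3 + 3*x^2/2


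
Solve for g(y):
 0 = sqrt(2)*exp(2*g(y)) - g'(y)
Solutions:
 g(y) = log(-sqrt(-1/(C1 + sqrt(2)*y))) - log(2)/2
 g(y) = log(-1/(C1 + sqrt(2)*y))/2 - log(2)/2


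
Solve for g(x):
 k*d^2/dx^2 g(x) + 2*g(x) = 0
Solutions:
 g(x) = C1*exp(-sqrt(2)*x*sqrt(-1/k)) + C2*exp(sqrt(2)*x*sqrt(-1/k))


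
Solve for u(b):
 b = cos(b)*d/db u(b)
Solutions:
 u(b) = C1 + Integral(b/cos(b), b)


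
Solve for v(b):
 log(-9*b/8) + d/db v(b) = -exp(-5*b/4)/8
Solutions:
 v(b) = C1 - b*log(-b) + b*(-2*log(3) + 1 + 3*log(2)) + exp(-5*b/4)/10


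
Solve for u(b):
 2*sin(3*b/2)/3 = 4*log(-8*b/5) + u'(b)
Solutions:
 u(b) = C1 - 4*b*log(-b) - 12*b*log(2) + 4*b + 4*b*log(5) - 4*cos(3*b/2)/9


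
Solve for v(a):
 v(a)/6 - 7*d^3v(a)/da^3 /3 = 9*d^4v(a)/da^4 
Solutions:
 v(a) = C1*exp(a*(-7 + sqrt(-1944*2^(2/3)/(-49 + sqrt(95713))^(1/3) + 49 + 54*2^(1/3)*(-49 + sqrt(95713))^(1/3)))/108)*sin(sqrt(2)*a*sqrt(-972*2^(2/3)/(-49 + sqrt(95713))^(1/3) - 49 + 27*2^(1/3)*(-49 + sqrt(95713))^(1/3) + 343/sqrt(-1944*2^(2/3)/(-49 + sqrt(95713))^(1/3) + 49 + 54*2^(1/3)*(-49 + sqrt(95713))^(1/3)))/108) + C2*exp(a*(-7 + sqrt(-1944*2^(2/3)/(-49 + sqrt(95713))^(1/3) + 49 + 54*2^(1/3)*(-49 + sqrt(95713))^(1/3)))/108)*cos(sqrt(2)*a*sqrt(-972*2^(2/3)/(-49 + sqrt(95713))^(1/3) - 49 + 27*2^(1/3)*(-49 + sqrt(95713))^(1/3) + 343/sqrt(-1944*2^(2/3)/(-49 + sqrt(95713))^(1/3) + 49 + 54*2^(1/3)*(-49 + sqrt(95713))^(1/3)))/108) + C3*exp(a*(-7 - sqrt(-1944*2^(2/3)/(-49 + sqrt(95713))^(1/3) + 49 + 54*2^(1/3)*(-49 + sqrt(95713))^(1/3)) + sqrt(2)*sqrt(-27*2^(1/3)*(-49 + sqrt(95713))^(1/3) + 49 + 972*2^(2/3)/(-49 + sqrt(95713))^(1/3) + 343/sqrt(-1944*2^(2/3)/(-49 + sqrt(95713))^(1/3) + 49 + 54*2^(1/3)*(-49 + sqrt(95713))^(1/3))))/108) + C4*exp(-a*(sqrt(-1944*2^(2/3)/(-49 + sqrt(95713))^(1/3) + 49 + 54*2^(1/3)*(-49 + sqrt(95713))^(1/3)) + 7 + sqrt(2)*sqrt(-27*2^(1/3)*(-49 + sqrt(95713))^(1/3) + 49 + 972*2^(2/3)/(-49 + sqrt(95713))^(1/3) + 343/sqrt(-1944*2^(2/3)/(-49 + sqrt(95713))^(1/3) + 49 + 54*2^(1/3)*(-49 + sqrt(95713))^(1/3))))/108)


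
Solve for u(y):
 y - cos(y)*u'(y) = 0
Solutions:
 u(y) = C1 + Integral(y/cos(y), y)


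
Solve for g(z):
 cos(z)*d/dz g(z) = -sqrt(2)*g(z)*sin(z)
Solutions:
 g(z) = C1*cos(z)^(sqrt(2))


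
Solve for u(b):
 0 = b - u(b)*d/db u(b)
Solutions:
 u(b) = -sqrt(C1 + b^2)
 u(b) = sqrt(C1 + b^2)


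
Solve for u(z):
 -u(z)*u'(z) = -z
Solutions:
 u(z) = -sqrt(C1 + z^2)
 u(z) = sqrt(C1 + z^2)


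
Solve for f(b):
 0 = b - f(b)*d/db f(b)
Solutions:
 f(b) = -sqrt(C1 + b^2)
 f(b) = sqrt(C1 + b^2)


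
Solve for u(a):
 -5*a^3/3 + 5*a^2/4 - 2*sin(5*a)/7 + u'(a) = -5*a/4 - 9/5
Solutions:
 u(a) = C1 + 5*a^4/12 - 5*a^3/12 - 5*a^2/8 - 9*a/5 - 2*cos(5*a)/35


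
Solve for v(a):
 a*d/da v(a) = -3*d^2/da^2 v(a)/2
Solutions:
 v(a) = C1 + C2*erf(sqrt(3)*a/3)


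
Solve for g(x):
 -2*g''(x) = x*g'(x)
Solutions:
 g(x) = C1 + C2*erf(x/2)


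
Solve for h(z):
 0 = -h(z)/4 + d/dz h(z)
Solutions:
 h(z) = C1*exp(z/4)


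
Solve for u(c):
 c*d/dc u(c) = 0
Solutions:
 u(c) = C1


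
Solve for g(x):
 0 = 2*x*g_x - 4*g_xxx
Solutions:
 g(x) = C1 + Integral(C2*airyai(2^(2/3)*x/2) + C3*airybi(2^(2/3)*x/2), x)


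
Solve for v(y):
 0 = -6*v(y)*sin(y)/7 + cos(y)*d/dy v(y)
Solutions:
 v(y) = C1/cos(y)^(6/7)


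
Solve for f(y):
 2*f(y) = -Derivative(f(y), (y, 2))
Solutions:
 f(y) = C1*sin(sqrt(2)*y) + C2*cos(sqrt(2)*y)


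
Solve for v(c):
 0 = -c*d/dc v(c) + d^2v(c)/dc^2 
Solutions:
 v(c) = C1 + C2*erfi(sqrt(2)*c/2)


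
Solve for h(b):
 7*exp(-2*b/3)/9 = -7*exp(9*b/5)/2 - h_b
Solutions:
 h(b) = C1 - 35*exp(9*b/5)/18 + 7*exp(-2*b/3)/6


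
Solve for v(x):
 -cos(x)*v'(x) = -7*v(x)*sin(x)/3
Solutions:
 v(x) = C1/cos(x)^(7/3)


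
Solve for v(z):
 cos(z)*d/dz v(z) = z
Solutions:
 v(z) = C1 + Integral(z/cos(z), z)
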